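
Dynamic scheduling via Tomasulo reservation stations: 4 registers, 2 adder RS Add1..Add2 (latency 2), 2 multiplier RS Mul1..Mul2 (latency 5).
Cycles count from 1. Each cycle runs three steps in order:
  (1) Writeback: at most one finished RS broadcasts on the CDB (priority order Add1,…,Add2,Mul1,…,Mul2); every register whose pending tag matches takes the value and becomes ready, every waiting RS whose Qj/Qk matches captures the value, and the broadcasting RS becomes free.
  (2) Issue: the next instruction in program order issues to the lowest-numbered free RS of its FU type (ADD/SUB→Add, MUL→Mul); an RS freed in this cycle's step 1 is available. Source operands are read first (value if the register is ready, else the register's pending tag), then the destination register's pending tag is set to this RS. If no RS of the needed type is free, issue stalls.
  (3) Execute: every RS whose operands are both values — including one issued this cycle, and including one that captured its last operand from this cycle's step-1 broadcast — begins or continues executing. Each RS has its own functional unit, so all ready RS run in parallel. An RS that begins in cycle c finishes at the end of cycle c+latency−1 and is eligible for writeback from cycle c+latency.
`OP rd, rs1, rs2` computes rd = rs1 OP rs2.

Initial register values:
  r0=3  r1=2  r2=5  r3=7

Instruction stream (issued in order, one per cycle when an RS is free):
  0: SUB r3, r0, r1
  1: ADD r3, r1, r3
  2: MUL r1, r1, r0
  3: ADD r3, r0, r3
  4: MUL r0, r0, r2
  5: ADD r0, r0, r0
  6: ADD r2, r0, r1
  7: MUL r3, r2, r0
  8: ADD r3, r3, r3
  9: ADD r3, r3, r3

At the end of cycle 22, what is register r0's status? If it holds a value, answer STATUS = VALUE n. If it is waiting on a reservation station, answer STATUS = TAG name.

  c1: issue SUB r3<-Add1  regs: r0:3,r1:2,r2:5,r3:Add1
  c2: issue ADD r3<-Add2  regs: r0:3,r1:2,r2:5,r3:Add2
  c3: CDB Add1=1; issue MUL r1<-Mul1  regs: r0:3,r1:Mul1,r2:5,r3:Add2
  c4: issue ADD r3<-Add1  regs: r0:3,r1:Mul1,r2:5,r3:Add1
  c5: CDB Add2=3; issue MUL r0<-Mul2  regs: r0:Mul2,r1:Mul1,r2:5,r3:Add1
  c6: issue ADD r0<-Add2  regs: r0:Add2,r1:Mul1,r2:5,r3:Add1
  c7: CDB Add1=6; issue ADD r2<-Add1  regs: r0:Add2,r1:Mul1,r2:Add1,r3:6
  c8: CDB Mul1=6; issue MUL r3<-Mul1  regs: r0:Add2,r1:6,r2:Add1,r3:Mul1
  c9: stall  regs: r0:Add2,r1:6,r2:Add1,r3:Mul1
  c10: CDB Mul2=15; stall  regs: r0:Add2,r1:6,r2:Add1,r3:Mul1
  c11: stall  regs: r0:Add2,r1:6,r2:Add1,r3:Mul1
  c12: CDB Add2=30; issue ADD r3<-Add2  regs: r0:30,r1:6,r2:Add1,r3:Add2
  c13: stall  regs: r0:30,r1:6,r2:Add1,r3:Add2
  c14: CDB Add1=36; issue ADD r3<-Add1  regs: r0:30,r1:6,r2:36,r3:Add1
  c15: -  regs: r0:30,r1:6,r2:36,r3:Add1
  c16: -  regs: r0:30,r1:6,r2:36,r3:Add1
  c17: -  regs: r0:30,r1:6,r2:36,r3:Add1
  c18: -  regs: r0:30,r1:6,r2:36,r3:Add1
  c19: CDB Mul1=1080  regs: r0:30,r1:6,r2:36,r3:Add1
  c20: -  regs: r0:30,r1:6,r2:36,r3:Add1
  c21: CDB Add2=2160  regs: r0:30,r1:6,r2:36,r3:Add1
  c22: -  regs: r0:30,r1:6,r2:36,r3:Add1

STATUS = VALUE 30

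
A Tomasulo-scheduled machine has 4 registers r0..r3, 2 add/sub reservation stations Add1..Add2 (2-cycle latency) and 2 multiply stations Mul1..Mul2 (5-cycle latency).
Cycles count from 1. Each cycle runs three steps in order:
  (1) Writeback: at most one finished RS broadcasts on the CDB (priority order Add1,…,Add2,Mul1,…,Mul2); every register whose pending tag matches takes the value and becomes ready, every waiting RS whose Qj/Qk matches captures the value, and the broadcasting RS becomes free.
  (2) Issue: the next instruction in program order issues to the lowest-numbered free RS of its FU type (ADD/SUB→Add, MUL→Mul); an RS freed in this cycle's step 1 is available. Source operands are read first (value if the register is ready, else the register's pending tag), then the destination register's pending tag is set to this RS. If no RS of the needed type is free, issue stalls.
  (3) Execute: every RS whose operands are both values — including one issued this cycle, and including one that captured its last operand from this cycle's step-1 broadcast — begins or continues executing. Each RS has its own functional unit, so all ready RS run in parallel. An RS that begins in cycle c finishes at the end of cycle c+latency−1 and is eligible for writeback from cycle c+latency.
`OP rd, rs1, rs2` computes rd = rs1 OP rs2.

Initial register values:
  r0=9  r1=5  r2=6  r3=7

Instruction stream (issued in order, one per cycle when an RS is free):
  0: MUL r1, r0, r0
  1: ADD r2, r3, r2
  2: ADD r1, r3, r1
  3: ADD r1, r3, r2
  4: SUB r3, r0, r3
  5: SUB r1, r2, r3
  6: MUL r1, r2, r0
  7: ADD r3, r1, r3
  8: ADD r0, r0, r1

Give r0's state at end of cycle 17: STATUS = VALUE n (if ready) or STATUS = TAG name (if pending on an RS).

cycle 1: issue MUL r1<-Mul1 // r0:9,r1:Mul1,r2:6,r3:7
cycle 2: issue ADD r2<-Add1 // r0:9,r1:Mul1,r2:Add1,r3:7
cycle 3: issue ADD r1<-Add2 // r0:9,r1:Add2,r2:Add1,r3:7
cycle 4: CDB Add1=13; issue ADD r1<-Add1 // r0:9,r1:Add1,r2:13,r3:7
cycle 5: stall // r0:9,r1:Add1,r2:13,r3:7
cycle 6: CDB Add1=20; issue SUB r3<-Add1 // r0:9,r1:20,r2:13,r3:Add1
cycle 7: CDB Mul1=81; stall // r0:9,r1:20,r2:13,r3:Add1
cycle 8: CDB Add1=2; issue SUB r1<-Add1 // r0:9,r1:Add1,r2:13,r3:2
cycle 9: CDB Add2=88; issue MUL r1<-Mul1 // r0:9,r1:Mul1,r2:13,r3:2
cycle 10: CDB Add1=11; issue ADD r3<-Add1 // r0:9,r1:Mul1,r2:13,r3:Add1
cycle 11: issue ADD r0<-Add2 // r0:Add2,r1:Mul1,r2:13,r3:Add1
cycle 12: - // r0:Add2,r1:Mul1,r2:13,r3:Add1
cycle 13: - // r0:Add2,r1:Mul1,r2:13,r3:Add1
cycle 14: CDB Mul1=117 // r0:Add2,r1:117,r2:13,r3:Add1
cycle 15: - // r0:Add2,r1:117,r2:13,r3:Add1
cycle 16: CDB Add1=119 // r0:Add2,r1:117,r2:13,r3:119
cycle 17: CDB Add2=126 // r0:126,r1:117,r2:13,r3:119

STATUS = VALUE 126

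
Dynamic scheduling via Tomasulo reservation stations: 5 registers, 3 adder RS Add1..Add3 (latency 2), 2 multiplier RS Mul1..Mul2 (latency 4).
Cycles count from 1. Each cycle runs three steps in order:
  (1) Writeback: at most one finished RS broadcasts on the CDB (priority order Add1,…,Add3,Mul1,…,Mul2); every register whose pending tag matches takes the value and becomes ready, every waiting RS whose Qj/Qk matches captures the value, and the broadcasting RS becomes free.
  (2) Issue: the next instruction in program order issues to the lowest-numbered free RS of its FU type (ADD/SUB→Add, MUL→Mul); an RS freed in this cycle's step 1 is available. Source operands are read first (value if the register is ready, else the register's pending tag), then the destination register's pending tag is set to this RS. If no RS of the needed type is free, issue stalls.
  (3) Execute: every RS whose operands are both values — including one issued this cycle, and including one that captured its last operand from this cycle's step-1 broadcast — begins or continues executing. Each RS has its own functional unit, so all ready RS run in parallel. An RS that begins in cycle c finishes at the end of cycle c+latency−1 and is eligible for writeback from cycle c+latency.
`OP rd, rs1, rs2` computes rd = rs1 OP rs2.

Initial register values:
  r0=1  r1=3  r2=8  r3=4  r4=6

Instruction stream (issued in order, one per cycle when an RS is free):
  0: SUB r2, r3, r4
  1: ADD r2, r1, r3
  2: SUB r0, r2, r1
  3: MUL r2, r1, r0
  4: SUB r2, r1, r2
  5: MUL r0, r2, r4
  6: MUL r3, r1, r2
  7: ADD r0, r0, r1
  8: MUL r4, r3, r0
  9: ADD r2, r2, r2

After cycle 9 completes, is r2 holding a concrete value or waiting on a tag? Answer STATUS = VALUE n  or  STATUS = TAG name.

c1: issue SUB r2<-Add1 | r0:1,r1:3,r2:Add1,r3:4,r4:6
c2: issue ADD r2<-Add2 | r0:1,r1:3,r2:Add2,r3:4,r4:6
c3: CDB Add1=-2; issue SUB r0<-Add1 | r0:Add1,r1:3,r2:Add2,r3:4,r4:6
c4: CDB Add2=7; issue MUL r2<-Mul1 | r0:Add1,r1:3,r2:Mul1,r3:4,r4:6
c5: issue SUB r2<-Add2 | r0:Add1,r1:3,r2:Add2,r3:4,r4:6
c6: CDB Add1=4; issue MUL r0<-Mul2 | r0:Mul2,r1:3,r2:Add2,r3:4,r4:6
c7: stall | r0:Mul2,r1:3,r2:Add2,r3:4,r4:6
c8: stall | r0:Mul2,r1:3,r2:Add2,r3:4,r4:6
c9: stall | r0:Mul2,r1:3,r2:Add2,r3:4,r4:6

STATUS = TAG Add2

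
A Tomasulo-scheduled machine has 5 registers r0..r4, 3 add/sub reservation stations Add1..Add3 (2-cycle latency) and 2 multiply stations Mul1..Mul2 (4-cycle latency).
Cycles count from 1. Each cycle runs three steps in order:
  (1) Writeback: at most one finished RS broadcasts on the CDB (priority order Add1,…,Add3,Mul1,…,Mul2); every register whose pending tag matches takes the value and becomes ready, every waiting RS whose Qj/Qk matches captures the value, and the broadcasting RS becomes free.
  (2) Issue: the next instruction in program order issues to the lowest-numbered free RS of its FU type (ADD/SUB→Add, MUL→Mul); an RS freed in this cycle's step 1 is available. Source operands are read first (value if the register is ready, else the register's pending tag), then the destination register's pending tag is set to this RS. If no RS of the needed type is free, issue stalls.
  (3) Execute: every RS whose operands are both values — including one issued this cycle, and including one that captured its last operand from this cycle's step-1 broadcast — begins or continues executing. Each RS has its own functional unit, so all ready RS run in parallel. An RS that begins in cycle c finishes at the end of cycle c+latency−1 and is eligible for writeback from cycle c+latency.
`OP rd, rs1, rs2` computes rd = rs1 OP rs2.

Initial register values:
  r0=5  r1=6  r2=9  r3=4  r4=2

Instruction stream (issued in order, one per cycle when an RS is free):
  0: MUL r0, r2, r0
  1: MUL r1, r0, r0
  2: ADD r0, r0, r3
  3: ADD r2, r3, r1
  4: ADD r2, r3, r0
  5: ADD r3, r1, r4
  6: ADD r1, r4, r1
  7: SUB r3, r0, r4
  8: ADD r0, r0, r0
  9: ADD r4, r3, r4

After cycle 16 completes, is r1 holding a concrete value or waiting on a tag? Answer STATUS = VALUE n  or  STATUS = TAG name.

cycle 1: issue MUL r0<-Mul1 // r0:Mul1,r1:6,r2:9,r3:4,r4:2
cycle 2: issue MUL r1<-Mul2 // r0:Mul1,r1:Mul2,r2:9,r3:4,r4:2
cycle 3: issue ADD r0<-Add1 // r0:Add1,r1:Mul2,r2:9,r3:4,r4:2
cycle 4: issue ADD r2<-Add2 // r0:Add1,r1:Mul2,r2:Add2,r3:4,r4:2
cycle 5: CDB Mul1=45; issue ADD r2<-Add3 // r0:Add1,r1:Mul2,r2:Add3,r3:4,r4:2
cycle 6: stall // r0:Add1,r1:Mul2,r2:Add3,r3:4,r4:2
cycle 7: CDB Add1=49; issue ADD r3<-Add1 // r0:49,r1:Mul2,r2:Add3,r3:Add1,r4:2
cycle 8: stall // r0:49,r1:Mul2,r2:Add3,r3:Add1,r4:2
cycle 9: CDB Add3=53; issue ADD r1<-Add3 // r0:49,r1:Add3,r2:53,r3:Add1,r4:2
cycle 10: CDB Mul2=2025; stall // r0:49,r1:Add3,r2:53,r3:Add1,r4:2
cycle 11: stall // r0:49,r1:Add3,r2:53,r3:Add1,r4:2
cycle 12: CDB Add1=2027; issue SUB r3<-Add1 // r0:49,r1:Add3,r2:53,r3:Add1,r4:2
cycle 13: CDB Add2=2029; issue ADD r0<-Add2 // r0:Add2,r1:Add3,r2:53,r3:Add1,r4:2
cycle 14: CDB Add1=47; issue ADD r4<-Add1 // r0:Add2,r1:Add3,r2:53,r3:47,r4:Add1
cycle 15: CDB Add2=98 // r0:98,r1:Add3,r2:53,r3:47,r4:Add1
cycle 16: CDB Add1=49 // r0:98,r1:Add3,r2:53,r3:47,r4:49

STATUS = TAG Add3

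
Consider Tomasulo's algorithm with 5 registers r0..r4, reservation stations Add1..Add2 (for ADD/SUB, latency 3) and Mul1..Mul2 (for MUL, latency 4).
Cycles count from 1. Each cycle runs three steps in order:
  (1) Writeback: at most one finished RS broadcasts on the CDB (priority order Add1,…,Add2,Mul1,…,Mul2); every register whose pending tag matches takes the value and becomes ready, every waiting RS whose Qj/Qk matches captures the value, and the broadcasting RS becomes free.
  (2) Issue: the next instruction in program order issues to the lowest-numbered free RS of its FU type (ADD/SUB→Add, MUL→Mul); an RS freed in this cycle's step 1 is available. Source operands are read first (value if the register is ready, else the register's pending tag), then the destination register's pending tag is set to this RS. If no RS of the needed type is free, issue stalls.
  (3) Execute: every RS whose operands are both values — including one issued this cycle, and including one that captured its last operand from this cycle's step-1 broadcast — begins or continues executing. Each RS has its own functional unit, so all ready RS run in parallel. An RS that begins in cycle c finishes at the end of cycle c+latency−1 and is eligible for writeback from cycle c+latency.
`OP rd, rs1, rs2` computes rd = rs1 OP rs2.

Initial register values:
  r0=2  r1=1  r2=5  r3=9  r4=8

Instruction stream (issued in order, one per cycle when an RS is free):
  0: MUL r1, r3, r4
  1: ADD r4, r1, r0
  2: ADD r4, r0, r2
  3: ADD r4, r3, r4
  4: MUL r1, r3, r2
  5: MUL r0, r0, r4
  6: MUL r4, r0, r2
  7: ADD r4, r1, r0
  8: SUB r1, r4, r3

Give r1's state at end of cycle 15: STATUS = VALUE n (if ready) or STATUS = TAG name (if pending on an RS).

STATUS = TAG Add2

c1: issue MUL r1<-Mul1 | r0:2,r1:Mul1,r2:5,r3:9,r4:8
c2: issue ADD r4<-Add1 | r0:2,r1:Mul1,r2:5,r3:9,r4:Add1
c3: issue ADD r4<-Add2 | r0:2,r1:Mul1,r2:5,r3:9,r4:Add2
c4: stall | r0:2,r1:Mul1,r2:5,r3:9,r4:Add2
c5: CDB Mul1=72; stall | r0:2,r1:72,r2:5,r3:9,r4:Add2
c6: CDB Add2=7; issue ADD r4<-Add2 | r0:2,r1:72,r2:5,r3:9,r4:Add2
c7: issue MUL r1<-Mul1 | r0:2,r1:Mul1,r2:5,r3:9,r4:Add2
c8: CDB Add1=74; issue MUL r0<-Mul2 | r0:Mul2,r1:Mul1,r2:5,r3:9,r4:Add2
c9: CDB Add2=16; stall | r0:Mul2,r1:Mul1,r2:5,r3:9,r4:16
c10: stall | r0:Mul2,r1:Mul1,r2:5,r3:9,r4:16
c11: CDB Mul1=45; issue MUL r4<-Mul1 | r0:Mul2,r1:45,r2:5,r3:9,r4:Mul1
c12: issue ADD r4<-Add1 | r0:Mul2,r1:45,r2:5,r3:9,r4:Add1
c13: CDB Mul2=32; issue SUB r1<-Add2 | r0:32,r1:Add2,r2:5,r3:9,r4:Add1
c14: - | r0:32,r1:Add2,r2:5,r3:9,r4:Add1
c15: - | r0:32,r1:Add2,r2:5,r3:9,r4:Add1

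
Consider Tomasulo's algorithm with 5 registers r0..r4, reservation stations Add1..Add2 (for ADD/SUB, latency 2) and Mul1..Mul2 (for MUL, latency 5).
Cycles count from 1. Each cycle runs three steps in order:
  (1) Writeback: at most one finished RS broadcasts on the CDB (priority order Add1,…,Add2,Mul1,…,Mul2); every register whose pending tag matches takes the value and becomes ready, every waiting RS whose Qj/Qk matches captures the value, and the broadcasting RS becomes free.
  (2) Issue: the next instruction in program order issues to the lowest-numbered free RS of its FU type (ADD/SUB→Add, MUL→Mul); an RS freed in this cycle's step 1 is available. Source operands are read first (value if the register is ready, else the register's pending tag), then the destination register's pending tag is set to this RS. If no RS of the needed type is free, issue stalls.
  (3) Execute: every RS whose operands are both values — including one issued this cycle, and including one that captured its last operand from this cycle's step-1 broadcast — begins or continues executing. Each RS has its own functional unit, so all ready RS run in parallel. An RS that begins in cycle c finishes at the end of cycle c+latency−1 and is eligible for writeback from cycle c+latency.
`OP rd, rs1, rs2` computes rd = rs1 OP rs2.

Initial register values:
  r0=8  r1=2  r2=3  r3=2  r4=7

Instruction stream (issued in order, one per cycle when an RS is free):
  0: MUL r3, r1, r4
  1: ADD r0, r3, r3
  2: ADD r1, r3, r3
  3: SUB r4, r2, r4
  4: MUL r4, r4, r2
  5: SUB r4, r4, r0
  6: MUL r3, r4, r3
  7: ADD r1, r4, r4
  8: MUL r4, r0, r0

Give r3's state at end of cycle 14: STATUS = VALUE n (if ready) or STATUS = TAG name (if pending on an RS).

STATUS = TAG Mul2

cycle 1: issue MUL r3<-Mul1 // r0:8,r1:2,r2:3,r3:Mul1,r4:7
cycle 2: issue ADD r0<-Add1 // r0:Add1,r1:2,r2:3,r3:Mul1,r4:7
cycle 3: issue ADD r1<-Add2 // r0:Add1,r1:Add2,r2:3,r3:Mul1,r4:7
cycle 4: stall // r0:Add1,r1:Add2,r2:3,r3:Mul1,r4:7
cycle 5: stall // r0:Add1,r1:Add2,r2:3,r3:Mul1,r4:7
cycle 6: CDB Mul1=14; stall // r0:Add1,r1:Add2,r2:3,r3:14,r4:7
cycle 7: stall // r0:Add1,r1:Add2,r2:3,r3:14,r4:7
cycle 8: CDB Add1=28; issue SUB r4<-Add1 // r0:28,r1:Add2,r2:3,r3:14,r4:Add1
cycle 9: CDB Add2=28; issue MUL r4<-Mul1 // r0:28,r1:28,r2:3,r3:14,r4:Mul1
cycle 10: CDB Add1=-4; issue SUB r4<-Add1 // r0:28,r1:28,r2:3,r3:14,r4:Add1
cycle 11: issue MUL r3<-Mul2 // r0:28,r1:28,r2:3,r3:Mul2,r4:Add1
cycle 12: issue ADD r1<-Add2 // r0:28,r1:Add2,r2:3,r3:Mul2,r4:Add1
cycle 13: stall // r0:28,r1:Add2,r2:3,r3:Mul2,r4:Add1
cycle 14: stall // r0:28,r1:Add2,r2:3,r3:Mul2,r4:Add1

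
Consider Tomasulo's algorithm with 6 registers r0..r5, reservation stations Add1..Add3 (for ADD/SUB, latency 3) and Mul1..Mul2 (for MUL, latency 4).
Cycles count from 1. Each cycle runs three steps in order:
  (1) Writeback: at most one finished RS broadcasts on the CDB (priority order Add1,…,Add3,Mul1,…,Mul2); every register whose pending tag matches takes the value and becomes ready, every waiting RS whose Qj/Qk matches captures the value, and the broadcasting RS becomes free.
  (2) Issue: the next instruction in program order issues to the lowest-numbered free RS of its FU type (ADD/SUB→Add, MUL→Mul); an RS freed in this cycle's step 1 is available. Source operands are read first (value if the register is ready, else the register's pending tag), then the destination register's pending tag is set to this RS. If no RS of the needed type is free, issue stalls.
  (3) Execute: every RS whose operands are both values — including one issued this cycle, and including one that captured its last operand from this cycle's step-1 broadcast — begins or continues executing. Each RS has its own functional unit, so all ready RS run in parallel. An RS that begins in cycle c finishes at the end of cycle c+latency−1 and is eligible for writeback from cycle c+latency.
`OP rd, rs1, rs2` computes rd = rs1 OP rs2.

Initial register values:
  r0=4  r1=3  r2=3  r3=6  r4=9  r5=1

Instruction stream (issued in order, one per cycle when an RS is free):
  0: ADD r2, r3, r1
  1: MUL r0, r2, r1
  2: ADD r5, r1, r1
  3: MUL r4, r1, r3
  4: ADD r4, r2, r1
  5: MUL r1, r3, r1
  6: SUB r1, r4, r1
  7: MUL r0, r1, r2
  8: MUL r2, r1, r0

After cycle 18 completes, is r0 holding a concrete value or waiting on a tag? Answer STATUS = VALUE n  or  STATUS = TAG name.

cycle 1: issue ADD r2<-Add1 // r0:4,r1:3,r2:Add1,r3:6,r4:9,r5:1
cycle 2: issue MUL r0<-Mul1 // r0:Mul1,r1:3,r2:Add1,r3:6,r4:9,r5:1
cycle 3: issue ADD r5<-Add2 // r0:Mul1,r1:3,r2:Add1,r3:6,r4:9,r5:Add2
cycle 4: CDB Add1=9; issue MUL r4<-Mul2 // r0:Mul1,r1:3,r2:9,r3:6,r4:Mul2,r5:Add2
cycle 5: issue ADD r4<-Add1 // r0:Mul1,r1:3,r2:9,r3:6,r4:Add1,r5:Add2
cycle 6: CDB Add2=6; stall // r0:Mul1,r1:3,r2:9,r3:6,r4:Add1,r5:6
cycle 7: stall // r0:Mul1,r1:3,r2:9,r3:6,r4:Add1,r5:6
cycle 8: CDB Add1=12; stall // r0:Mul1,r1:3,r2:9,r3:6,r4:12,r5:6
cycle 9: CDB Mul1=27; issue MUL r1<-Mul1 // r0:27,r1:Mul1,r2:9,r3:6,r4:12,r5:6
cycle 10: CDB Mul2=18; issue SUB r1<-Add1 // r0:27,r1:Add1,r2:9,r3:6,r4:12,r5:6
cycle 11: issue MUL r0<-Mul2 // r0:Mul2,r1:Add1,r2:9,r3:6,r4:12,r5:6
cycle 12: stall // r0:Mul2,r1:Add1,r2:9,r3:6,r4:12,r5:6
cycle 13: CDB Mul1=18; issue MUL r2<-Mul1 // r0:Mul2,r1:Add1,r2:Mul1,r3:6,r4:12,r5:6
cycle 14: - // r0:Mul2,r1:Add1,r2:Mul1,r3:6,r4:12,r5:6
cycle 15: - // r0:Mul2,r1:Add1,r2:Mul1,r3:6,r4:12,r5:6
cycle 16: CDB Add1=-6 // r0:Mul2,r1:-6,r2:Mul1,r3:6,r4:12,r5:6
cycle 17: - // r0:Mul2,r1:-6,r2:Mul1,r3:6,r4:12,r5:6
cycle 18: - // r0:Mul2,r1:-6,r2:Mul1,r3:6,r4:12,r5:6

STATUS = TAG Mul2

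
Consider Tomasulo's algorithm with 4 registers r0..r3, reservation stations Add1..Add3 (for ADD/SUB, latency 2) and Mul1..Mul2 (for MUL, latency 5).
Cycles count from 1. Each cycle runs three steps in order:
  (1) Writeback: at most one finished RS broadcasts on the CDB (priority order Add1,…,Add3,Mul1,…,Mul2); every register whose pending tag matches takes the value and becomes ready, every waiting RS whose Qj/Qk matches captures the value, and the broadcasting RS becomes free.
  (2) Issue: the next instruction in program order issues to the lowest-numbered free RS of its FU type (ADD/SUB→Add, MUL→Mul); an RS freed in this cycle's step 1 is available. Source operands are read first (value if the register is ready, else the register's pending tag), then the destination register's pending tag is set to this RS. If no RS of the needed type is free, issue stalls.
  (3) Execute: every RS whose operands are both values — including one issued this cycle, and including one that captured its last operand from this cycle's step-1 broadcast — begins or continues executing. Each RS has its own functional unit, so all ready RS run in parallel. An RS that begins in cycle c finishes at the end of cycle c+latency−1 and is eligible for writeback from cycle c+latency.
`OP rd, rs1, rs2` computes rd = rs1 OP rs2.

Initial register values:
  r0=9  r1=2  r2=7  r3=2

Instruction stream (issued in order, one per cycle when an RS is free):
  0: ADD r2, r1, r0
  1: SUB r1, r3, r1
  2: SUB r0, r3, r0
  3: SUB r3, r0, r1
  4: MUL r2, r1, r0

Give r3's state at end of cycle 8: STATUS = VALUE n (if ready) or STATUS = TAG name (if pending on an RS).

  c1: issue ADD r2<-Add1  regs: r0:9,r1:2,r2:Add1,r3:2
  c2: issue SUB r1<-Add2  regs: r0:9,r1:Add2,r2:Add1,r3:2
  c3: CDB Add1=11; issue SUB r0<-Add1  regs: r0:Add1,r1:Add2,r2:11,r3:2
  c4: CDB Add2=0; issue SUB r3<-Add2  regs: r0:Add1,r1:0,r2:11,r3:Add2
  c5: CDB Add1=-7; issue MUL r2<-Mul1  regs: r0:-7,r1:0,r2:Mul1,r3:Add2
  c6: -  regs: r0:-7,r1:0,r2:Mul1,r3:Add2
  c7: CDB Add2=-7  regs: r0:-7,r1:0,r2:Mul1,r3:-7
  c8: -  regs: r0:-7,r1:0,r2:Mul1,r3:-7

STATUS = VALUE -7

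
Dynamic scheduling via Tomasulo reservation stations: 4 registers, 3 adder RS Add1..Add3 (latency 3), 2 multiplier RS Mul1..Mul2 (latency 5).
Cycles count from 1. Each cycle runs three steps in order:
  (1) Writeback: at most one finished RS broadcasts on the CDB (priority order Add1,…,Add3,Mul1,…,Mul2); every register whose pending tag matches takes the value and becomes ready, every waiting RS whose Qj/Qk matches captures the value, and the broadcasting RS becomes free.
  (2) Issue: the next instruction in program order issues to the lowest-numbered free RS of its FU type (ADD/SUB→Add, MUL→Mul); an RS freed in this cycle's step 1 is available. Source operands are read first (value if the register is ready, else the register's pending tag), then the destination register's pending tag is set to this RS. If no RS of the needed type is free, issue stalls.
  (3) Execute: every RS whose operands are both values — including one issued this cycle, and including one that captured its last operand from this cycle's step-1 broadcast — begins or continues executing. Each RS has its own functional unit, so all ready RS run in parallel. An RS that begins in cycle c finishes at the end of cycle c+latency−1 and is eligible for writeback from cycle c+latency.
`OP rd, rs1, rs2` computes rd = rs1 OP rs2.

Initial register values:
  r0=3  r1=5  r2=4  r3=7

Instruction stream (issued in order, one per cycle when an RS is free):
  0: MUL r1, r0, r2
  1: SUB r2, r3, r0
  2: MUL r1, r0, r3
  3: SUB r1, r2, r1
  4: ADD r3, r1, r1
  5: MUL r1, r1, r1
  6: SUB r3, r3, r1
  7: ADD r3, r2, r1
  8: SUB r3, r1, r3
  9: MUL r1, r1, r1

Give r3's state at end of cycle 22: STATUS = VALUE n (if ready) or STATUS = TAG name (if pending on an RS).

c1: issue MUL r1<-Mul1 | r0:3,r1:Mul1,r2:4,r3:7
c2: issue SUB r2<-Add1 | r0:3,r1:Mul1,r2:Add1,r3:7
c3: issue MUL r1<-Mul2 | r0:3,r1:Mul2,r2:Add1,r3:7
c4: issue SUB r1<-Add2 | r0:3,r1:Add2,r2:Add1,r3:7
c5: CDB Add1=4; issue ADD r3<-Add1 | r0:3,r1:Add2,r2:4,r3:Add1
c6: CDB Mul1=12; issue MUL r1<-Mul1 | r0:3,r1:Mul1,r2:4,r3:Add1
c7: issue SUB r3<-Add3 | r0:3,r1:Mul1,r2:4,r3:Add3
c8: CDB Mul2=21; stall | r0:3,r1:Mul1,r2:4,r3:Add3
c9: stall | r0:3,r1:Mul1,r2:4,r3:Add3
c10: stall | r0:3,r1:Mul1,r2:4,r3:Add3
c11: CDB Add2=-17; issue ADD r3<-Add2 | r0:3,r1:Mul1,r2:4,r3:Add2
c12: stall | r0:3,r1:Mul1,r2:4,r3:Add2
c13: stall | r0:3,r1:Mul1,r2:4,r3:Add2
c14: CDB Add1=-34; issue SUB r3<-Add1 | r0:3,r1:Mul1,r2:4,r3:Add1
c15: issue MUL r1<-Mul2 | r0:3,r1:Mul2,r2:4,r3:Add1
c16: CDB Mul1=289 | r0:3,r1:Mul2,r2:4,r3:Add1
c17: - | r0:3,r1:Mul2,r2:4,r3:Add1
c18: - | r0:3,r1:Mul2,r2:4,r3:Add1
c19: CDB Add2=293 | r0:3,r1:Mul2,r2:4,r3:Add1
c20: CDB Add3=-323 | r0:3,r1:Mul2,r2:4,r3:Add1
c21: CDB Mul2=83521 | r0:3,r1:83521,r2:4,r3:Add1
c22: CDB Add1=-4 | r0:3,r1:83521,r2:4,r3:-4

STATUS = VALUE -4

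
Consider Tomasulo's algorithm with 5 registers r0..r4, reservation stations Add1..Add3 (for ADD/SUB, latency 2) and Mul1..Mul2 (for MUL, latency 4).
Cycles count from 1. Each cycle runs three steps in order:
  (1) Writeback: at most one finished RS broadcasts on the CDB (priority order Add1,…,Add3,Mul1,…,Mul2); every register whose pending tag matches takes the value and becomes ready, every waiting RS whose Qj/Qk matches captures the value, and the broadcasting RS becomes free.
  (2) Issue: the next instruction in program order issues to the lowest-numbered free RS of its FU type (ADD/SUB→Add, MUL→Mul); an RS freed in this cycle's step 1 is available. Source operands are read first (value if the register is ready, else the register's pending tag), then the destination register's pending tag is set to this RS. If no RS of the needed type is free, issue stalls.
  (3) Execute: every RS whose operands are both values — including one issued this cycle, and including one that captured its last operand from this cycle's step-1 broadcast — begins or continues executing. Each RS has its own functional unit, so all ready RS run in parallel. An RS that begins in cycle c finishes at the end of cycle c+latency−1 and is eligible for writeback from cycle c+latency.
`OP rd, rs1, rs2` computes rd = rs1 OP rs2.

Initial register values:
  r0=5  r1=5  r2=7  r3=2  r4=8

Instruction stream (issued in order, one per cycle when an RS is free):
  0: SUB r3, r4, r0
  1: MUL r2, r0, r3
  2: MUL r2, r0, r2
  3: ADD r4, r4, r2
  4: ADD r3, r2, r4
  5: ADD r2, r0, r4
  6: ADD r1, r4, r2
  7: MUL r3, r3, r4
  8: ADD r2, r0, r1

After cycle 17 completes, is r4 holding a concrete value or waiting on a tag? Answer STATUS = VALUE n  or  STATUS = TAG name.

c1: issue SUB r3<-Add1 | r0:5,r1:5,r2:7,r3:Add1,r4:8
c2: issue MUL r2<-Mul1 | r0:5,r1:5,r2:Mul1,r3:Add1,r4:8
c3: CDB Add1=3; issue MUL r2<-Mul2 | r0:5,r1:5,r2:Mul2,r3:3,r4:8
c4: issue ADD r4<-Add1 | r0:5,r1:5,r2:Mul2,r3:3,r4:Add1
c5: issue ADD r3<-Add2 | r0:5,r1:5,r2:Mul2,r3:Add2,r4:Add1
c6: issue ADD r2<-Add3 | r0:5,r1:5,r2:Add3,r3:Add2,r4:Add1
c7: CDB Mul1=15; stall | r0:5,r1:5,r2:Add3,r3:Add2,r4:Add1
c8: stall | r0:5,r1:5,r2:Add3,r3:Add2,r4:Add1
c9: stall | r0:5,r1:5,r2:Add3,r3:Add2,r4:Add1
c10: stall | r0:5,r1:5,r2:Add3,r3:Add2,r4:Add1
c11: CDB Mul2=75; stall | r0:5,r1:5,r2:Add3,r3:Add2,r4:Add1
c12: stall | r0:5,r1:5,r2:Add3,r3:Add2,r4:Add1
c13: CDB Add1=83; issue ADD r1<-Add1 | r0:5,r1:Add1,r2:Add3,r3:Add2,r4:83
c14: issue MUL r3<-Mul1 | r0:5,r1:Add1,r2:Add3,r3:Mul1,r4:83
c15: CDB Add2=158; issue ADD r2<-Add2 | r0:5,r1:Add1,r2:Add2,r3:Mul1,r4:83
c16: CDB Add3=88 | r0:5,r1:Add1,r2:Add2,r3:Mul1,r4:83
c17: - | r0:5,r1:Add1,r2:Add2,r3:Mul1,r4:83

STATUS = VALUE 83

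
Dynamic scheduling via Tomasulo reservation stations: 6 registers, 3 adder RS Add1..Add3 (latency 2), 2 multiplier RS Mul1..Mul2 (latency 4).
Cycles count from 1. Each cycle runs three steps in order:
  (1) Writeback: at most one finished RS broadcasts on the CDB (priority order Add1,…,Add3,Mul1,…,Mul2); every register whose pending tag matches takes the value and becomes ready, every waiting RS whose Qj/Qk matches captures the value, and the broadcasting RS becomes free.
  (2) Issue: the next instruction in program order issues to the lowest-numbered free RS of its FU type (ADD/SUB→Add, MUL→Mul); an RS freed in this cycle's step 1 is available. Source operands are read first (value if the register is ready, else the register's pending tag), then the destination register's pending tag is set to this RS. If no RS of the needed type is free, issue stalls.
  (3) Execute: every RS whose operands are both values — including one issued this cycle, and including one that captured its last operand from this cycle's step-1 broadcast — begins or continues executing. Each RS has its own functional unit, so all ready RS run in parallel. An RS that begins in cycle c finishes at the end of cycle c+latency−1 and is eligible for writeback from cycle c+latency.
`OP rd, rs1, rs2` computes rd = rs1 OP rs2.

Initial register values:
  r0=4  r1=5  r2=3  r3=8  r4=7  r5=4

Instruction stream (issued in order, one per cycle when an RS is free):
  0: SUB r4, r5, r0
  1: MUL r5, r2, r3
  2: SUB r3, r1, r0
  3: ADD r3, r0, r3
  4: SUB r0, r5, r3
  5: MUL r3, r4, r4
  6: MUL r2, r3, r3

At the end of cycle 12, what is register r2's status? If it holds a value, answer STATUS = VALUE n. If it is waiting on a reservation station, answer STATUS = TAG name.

cycle 1: issue SUB r4<-Add1 // r0:4,r1:5,r2:3,r3:8,r4:Add1,r5:4
cycle 2: issue MUL r5<-Mul1 // r0:4,r1:5,r2:3,r3:8,r4:Add1,r5:Mul1
cycle 3: CDB Add1=0; issue SUB r3<-Add1 // r0:4,r1:5,r2:3,r3:Add1,r4:0,r5:Mul1
cycle 4: issue ADD r3<-Add2 // r0:4,r1:5,r2:3,r3:Add2,r4:0,r5:Mul1
cycle 5: CDB Add1=1; issue SUB r0<-Add1 // r0:Add1,r1:5,r2:3,r3:Add2,r4:0,r5:Mul1
cycle 6: CDB Mul1=24; issue MUL r3<-Mul1 // r0:Add1,r1:5,r2:3,r3:Mul1,r4:0,r5:24
cycle 7: CDB Add2=5; issue MUL r2<-Mul2 // r0:Add1,r1:5,r2:Mul2,r3:Mul1,r4:0,r5:24
cycle 8: - // r0:Add1,r1:5,r2:Mul2,r3:Mul1,r4:0,r5:24
cycle 9: CDB Add1=19 // r0:19,r1:5,r2:Mul2,r3:Mul1,r4:0,r5:24
cycle 10: CDB Mul1=0 // r0:19,r1:5,r2:Mul2,r3:0,r4:0,r5:24
cycle 11: - // r0:19,r1:5,r2:Mul2,r3:0,r4:0,r5:24
cycle 12: - // r0:19,r1:5,r2:Mul2,r3:0,r4:0,r5:24

STATUS = TAG Mul2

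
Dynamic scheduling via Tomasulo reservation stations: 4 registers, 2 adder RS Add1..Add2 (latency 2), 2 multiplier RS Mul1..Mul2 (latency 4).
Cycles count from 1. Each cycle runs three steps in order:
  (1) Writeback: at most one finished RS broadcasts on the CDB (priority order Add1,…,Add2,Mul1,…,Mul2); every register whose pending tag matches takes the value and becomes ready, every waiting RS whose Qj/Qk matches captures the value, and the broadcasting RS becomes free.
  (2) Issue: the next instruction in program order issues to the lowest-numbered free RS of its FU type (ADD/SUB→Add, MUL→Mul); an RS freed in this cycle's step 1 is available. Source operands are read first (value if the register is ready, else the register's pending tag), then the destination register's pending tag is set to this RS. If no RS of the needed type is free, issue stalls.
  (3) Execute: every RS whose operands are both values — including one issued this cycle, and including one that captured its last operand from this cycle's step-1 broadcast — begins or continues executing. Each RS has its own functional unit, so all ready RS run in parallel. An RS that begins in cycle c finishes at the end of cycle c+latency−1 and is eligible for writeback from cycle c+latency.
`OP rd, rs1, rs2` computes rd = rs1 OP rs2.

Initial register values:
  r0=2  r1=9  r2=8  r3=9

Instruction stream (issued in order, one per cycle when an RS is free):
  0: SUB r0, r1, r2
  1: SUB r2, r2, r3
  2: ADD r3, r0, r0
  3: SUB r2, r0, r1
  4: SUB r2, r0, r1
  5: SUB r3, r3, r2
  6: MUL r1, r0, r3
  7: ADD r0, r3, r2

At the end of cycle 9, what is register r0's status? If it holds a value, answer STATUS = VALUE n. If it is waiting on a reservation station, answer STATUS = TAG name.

  c1: issue SUB r0<-Add1  regs: r0:Add1,r1:9,r2:8,r3:9
  c2: issue SUB r2<-Add2  regs: r0:Add1,r1:9,r2:Add2,r3:9
  c3: CDB Add1=1; issue ADD r3<-Add1  regs: r0:1,r1:9,r2:Add2,r3:Add1
  c4: CDB Add2=-1; issue SUB r2<-Add2  regs: r0:1,r1:9,r2:Add2,r3:Add1
  c5: CDB Add1=2; issue SUB r2<-Add1  regs: r0:1,r1:9,r2:Add1,r3:2
  c6: CDB Add2=-8; issue SUB r3<-Add2  regs: r0:1,r1:9,r2:Add1,r3:Add2
  c7: CDB Add1=-8; issue MUL r1<-Mul1  regs: r0:1,r1:Mul1,r2:-8,r3:Add2
  c8: issue ADD r0<-Add1  regs: r0:Add1,r1:Mul1,r2:-8,r3:Add2
  c9: CDB Add2=10  regs: r0:Add1,r1:Mul1,r2:-8,r3:10

STATUS = TAG Add1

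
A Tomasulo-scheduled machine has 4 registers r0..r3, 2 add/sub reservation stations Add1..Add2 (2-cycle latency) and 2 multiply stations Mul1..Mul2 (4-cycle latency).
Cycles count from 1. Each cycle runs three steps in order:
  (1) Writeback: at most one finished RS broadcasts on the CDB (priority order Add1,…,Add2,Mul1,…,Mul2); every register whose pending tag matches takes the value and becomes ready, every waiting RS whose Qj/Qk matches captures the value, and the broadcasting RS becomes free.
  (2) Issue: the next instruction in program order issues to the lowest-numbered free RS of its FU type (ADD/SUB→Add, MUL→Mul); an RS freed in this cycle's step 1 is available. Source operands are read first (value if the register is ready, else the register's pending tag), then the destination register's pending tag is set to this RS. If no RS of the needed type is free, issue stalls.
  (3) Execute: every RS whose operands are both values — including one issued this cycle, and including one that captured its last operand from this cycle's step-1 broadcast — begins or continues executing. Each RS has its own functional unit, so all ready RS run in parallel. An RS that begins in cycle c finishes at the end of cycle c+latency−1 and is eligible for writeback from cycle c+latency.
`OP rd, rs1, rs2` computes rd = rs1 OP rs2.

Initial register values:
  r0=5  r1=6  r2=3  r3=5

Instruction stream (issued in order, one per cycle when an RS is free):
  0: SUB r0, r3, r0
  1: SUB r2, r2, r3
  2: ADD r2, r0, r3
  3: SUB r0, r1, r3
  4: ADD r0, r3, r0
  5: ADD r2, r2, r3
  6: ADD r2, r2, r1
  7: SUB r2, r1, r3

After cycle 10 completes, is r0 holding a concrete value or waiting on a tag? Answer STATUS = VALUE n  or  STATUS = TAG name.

STATUS = VALUE 6

c1: issue SUB r0<-Add1 | r0:Add1,r1:6,r2:3,r3:5
c2: issue SUB r2<-Add2 | r0:Add1,r1:6,r2:Add2,r3:5
c3: CDB Add1=0; issue ADD r2<-Add1 | r0:0,r1:6,r2:Add1,r3:5
c4: CDB Add2=-2; issue SUB r0<-Add2 | r0:Add2,r1:6,r2:Add1,r3:5
c5: CDB Add1=5; issue ADD r0<-Add1 | r0:Add1,r1:6,r2:5,r3:5
c6: CDB Add2=1; issue ADD r2<-Add2 | r0:Add1,r1:6,r2:Add2,r3:5
c7: stall | r0:Add1,r1:6,r2:Add2,r3:5
c8: CDB Add1=6; issue ADD r2<-Add1 | r0:6,r1:6,r2:Add1,r3:5
c9: CDB Add2=10; issue SUB r2<-Add2 | r0:6,r1:6,r2:Add2,r3:5
c10: - | r0:6,r1:6,r2:Add2,r3:5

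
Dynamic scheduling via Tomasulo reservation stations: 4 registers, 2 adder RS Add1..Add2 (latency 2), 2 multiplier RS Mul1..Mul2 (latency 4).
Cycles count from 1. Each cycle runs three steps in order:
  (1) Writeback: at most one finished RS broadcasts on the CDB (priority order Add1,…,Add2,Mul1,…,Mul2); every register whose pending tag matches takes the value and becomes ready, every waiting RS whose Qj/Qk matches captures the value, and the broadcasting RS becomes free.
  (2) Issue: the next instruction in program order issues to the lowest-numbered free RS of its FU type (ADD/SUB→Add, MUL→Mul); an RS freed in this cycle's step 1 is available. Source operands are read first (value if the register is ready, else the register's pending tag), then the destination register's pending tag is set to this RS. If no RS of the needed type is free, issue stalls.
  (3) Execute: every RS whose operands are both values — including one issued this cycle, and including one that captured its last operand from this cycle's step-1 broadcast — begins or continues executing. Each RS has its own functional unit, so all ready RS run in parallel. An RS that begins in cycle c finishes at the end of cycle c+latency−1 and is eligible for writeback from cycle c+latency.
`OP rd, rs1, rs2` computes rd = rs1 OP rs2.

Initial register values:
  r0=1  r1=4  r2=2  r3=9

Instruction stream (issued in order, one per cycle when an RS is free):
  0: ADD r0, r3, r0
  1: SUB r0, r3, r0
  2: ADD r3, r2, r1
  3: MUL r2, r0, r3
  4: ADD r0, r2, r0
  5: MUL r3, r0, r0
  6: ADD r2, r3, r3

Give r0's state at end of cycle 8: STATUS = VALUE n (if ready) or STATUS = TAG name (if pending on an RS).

STATUS = TAG Add1

  c1: issue ADD r0<-Add1  regs: r0:Add1,r1:4,r2:2,r3:9
  c2: issue SUB r0<-Add2  regs: r0:Add2,r1:4,r2:2,r3:9
  c3: CDB Add1=10; issue ADD r3<-Add1  regs: r0:Add2,r1:4,r2:2,r3:Add1
  c4: issue MUL r2<-Mul1  regs: r0:Add2,r1:4,r2:Mul1,r3:Add1
  c5: CDB Add1=6; issue ADD r0<-Add1  regs: r0:Add1,r1:4,r2:Mul1,r3:6
  c6: CDB Add2=-1; issue MUL r3<-Mul2  regs: r0:Add1,r1:4,r2:Mul1,r3:Mul2
  c7: issue ADD r2<-Add2  regs: r0:Add1,r1:4,r2:Add2,r3:Mul2
  c8: -  regs: r0:Add1,r1:4,r2:Add2,r3:Mul2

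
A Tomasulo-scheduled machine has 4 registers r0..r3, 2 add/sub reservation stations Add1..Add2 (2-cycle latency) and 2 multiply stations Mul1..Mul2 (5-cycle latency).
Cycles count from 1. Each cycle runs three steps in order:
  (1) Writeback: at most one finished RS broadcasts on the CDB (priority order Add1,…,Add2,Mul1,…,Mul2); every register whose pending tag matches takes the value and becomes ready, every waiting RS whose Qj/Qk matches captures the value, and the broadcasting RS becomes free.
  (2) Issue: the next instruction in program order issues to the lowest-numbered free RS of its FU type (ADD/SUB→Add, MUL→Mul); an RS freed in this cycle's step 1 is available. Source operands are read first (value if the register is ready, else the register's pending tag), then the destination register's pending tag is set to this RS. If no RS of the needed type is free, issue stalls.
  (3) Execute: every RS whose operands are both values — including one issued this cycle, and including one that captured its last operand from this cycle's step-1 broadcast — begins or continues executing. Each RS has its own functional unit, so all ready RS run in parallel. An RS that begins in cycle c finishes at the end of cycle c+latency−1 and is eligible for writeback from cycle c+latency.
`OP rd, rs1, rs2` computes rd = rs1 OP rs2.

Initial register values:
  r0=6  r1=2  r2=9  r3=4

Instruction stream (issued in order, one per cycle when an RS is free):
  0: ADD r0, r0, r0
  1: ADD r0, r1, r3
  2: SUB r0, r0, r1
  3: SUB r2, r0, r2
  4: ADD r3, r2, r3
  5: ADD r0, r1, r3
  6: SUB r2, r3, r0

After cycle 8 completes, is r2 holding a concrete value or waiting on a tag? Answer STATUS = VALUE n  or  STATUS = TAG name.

c1: issue ADD r0<-Add1 | r0:Add1,r1:2,r2:9,r3:4
c2: issue ADD r0<-Add2 | r0:Add2,r1:2,r2:9,r3:4
c3: CDB Add1=12; issue SUB r0<-Add1 | r0:Add1,r1:2,r2:9,r3:4
c4: CDB Add2=6; issue SUB r2<-Add2 | r0:Add1,r1:2,r2:Add2,r3:4
c5: stall | r0:Add1,r1:2,r2:Add2,r3:4
c6: CDB Add1=4; issue ADD r3<-Add1 | r0:4,r1:2,r2:Add2,r3:Add1
c7: stall | r0:4,r1:2,r2:Add2,r3:Add1
c8: CDB Add2=-5; issue ADD r0<-Add2 | r0:Add2,r1:2,r2:-5,r3:Add1

STATUS = VALUE -5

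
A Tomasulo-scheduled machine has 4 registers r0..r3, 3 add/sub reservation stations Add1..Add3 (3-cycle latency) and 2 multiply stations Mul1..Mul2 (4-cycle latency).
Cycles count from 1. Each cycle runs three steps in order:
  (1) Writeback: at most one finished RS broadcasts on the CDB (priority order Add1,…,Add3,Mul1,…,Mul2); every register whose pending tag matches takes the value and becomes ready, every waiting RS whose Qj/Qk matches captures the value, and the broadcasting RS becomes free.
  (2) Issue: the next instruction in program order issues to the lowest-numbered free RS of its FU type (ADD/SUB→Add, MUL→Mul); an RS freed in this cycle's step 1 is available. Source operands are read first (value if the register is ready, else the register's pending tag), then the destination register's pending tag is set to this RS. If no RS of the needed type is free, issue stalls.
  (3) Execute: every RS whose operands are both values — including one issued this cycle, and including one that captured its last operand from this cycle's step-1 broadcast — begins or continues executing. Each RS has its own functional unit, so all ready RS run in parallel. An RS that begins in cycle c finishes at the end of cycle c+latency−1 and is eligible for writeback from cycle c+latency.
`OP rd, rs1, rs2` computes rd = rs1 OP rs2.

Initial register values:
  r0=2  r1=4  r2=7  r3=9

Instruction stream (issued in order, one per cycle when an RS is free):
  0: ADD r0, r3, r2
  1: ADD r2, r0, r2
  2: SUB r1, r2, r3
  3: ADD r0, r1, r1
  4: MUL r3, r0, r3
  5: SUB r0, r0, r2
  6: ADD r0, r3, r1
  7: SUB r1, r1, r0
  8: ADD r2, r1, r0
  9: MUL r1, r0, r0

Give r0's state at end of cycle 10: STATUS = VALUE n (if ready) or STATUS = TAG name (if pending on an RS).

  c1: issue ADD r0<-Add1  regs: r0:Add1,r1:4,r2:7,r3:9
  c2: issue ADD r2<-Add2  regs: r0:Add1,r1:4,r2:Add2,r3:9
  c3: issue SUB r1<-Add3  regs: r0:Add1,r1:Add3,r2:Add2,r3:9
  c4: CDB Add1=16; issue ADD r0<-Add1  regs: r0:Add1,r1:Add3,r2:Add2,r3:9
  c5: issue MUL r3<-Mul1  regs: r0:Add1,r1:Add3,r2:Add2,r3:Mul1
  c6: stall  regs: r0:Add1,r1:Add3,r2:Add2,r3:Mul1
  c7: CDB Add2=23; issue SUB r0<-Add2  regs: r0:Add2,r1:Add3,r2:23,r3:Mul1
  c8: stall  regs: r0:Add2,r1:Add3,r2:23,r3:Mul1
  c9: stall  regs: r0:Add2,r1:Add3,r2:23,r3:Mul1
  c10: CDB Add3=14; issue ADD r0<-Add3  regs: r0:Add3,r1:14,r2:23,r3:Mul1

STATUS = TAG Add3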